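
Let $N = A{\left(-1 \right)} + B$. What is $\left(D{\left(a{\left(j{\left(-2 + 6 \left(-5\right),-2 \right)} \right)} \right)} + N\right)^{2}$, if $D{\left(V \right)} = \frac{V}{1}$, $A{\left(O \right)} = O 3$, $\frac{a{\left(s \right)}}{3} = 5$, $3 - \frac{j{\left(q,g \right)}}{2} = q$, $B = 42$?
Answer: $2916$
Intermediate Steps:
$j{\left(q,g \right)} = 6 - 2 q$
$a{\left(s \right)} = 15$ ($a{\left(s \right)} = 3 \cdot 5 = 15$)
$A{\left(O \right)} = 3 O$
$D{\left(V \right)} = V$ ($D{\left(V \right)} = V 1 = V$)
$N = 39$ ($N = 3 \left(-1\right) + 42 = -3 + 42 = 39$)
$\left(D{\left(a{\left(j{\left(-2 + 6 \left(-5\right),-2 \right)} \right)} \right)} + N\right)^{2} = \left(15 + 39\right)^{2} = 54^{2} = 2916$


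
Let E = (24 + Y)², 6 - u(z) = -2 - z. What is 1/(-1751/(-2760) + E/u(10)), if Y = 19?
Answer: 8280/855793 ≈ 0.0096752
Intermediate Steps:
u(z) = 8 + z (u(z) = 6 - (-2 - z) = 6 + (2 + z) = 8 + z)
E = 1849 (E = (24 + 19)² = 43² = 1849)
1/(-1751/(-2760) + E/u(10)) = 1/(-1751/(-2760) + 1849/(8 + 10)) = 1/(-1751*(-1/2760) + 1849/18) = 1/(1751/2760 + 1849*(1/18)) = 1/(1751/2760 + 1849/18) = 1/(855793/8280) = 8280/855793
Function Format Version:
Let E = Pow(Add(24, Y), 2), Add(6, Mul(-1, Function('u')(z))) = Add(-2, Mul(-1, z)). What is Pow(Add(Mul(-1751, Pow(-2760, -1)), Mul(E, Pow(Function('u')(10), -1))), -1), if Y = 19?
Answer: Rational(8280, 855793) ≈ 0.0096752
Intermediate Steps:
Function('u')(z) = Add(8, z) (Function('u')(z) = Add(6, Mul(-1, Add(-2, Mul(-1, z)))) = Add(6, Add(2, z)) = Add(8, z))
E = 1849 (E = Pow(Add(24, 19), 2) = Pow(43, 2) = 1849)
Pow(Add(Mul(-1751, Pow(-2760, -1)), Mul(E, Pow(Function('u')(10), -1))), -1) = Pow(Add(Mul(-1751, Pow(-2760, -1)), Mul(1849, Pow(Add(8, 10), -1))), -1) = Pow(Add(Mul(-1751, Rational(-1, 2760)), Mul(1849, Pow(18, -1))), -1) = Pow(Add(Rational(1751, 2760), Mul(1849, Rational(1, 18))), -1) = Pow(Add(Rational(1751, 2760), Rational(1849, 18)), -1) = Pow(Rational(855793, 8280), -1) = Rational(8280, 855793)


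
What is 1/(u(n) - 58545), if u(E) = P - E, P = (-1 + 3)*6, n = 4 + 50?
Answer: -1/58587 ≈ -1.7069e-5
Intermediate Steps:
n = 54
P = 12 (P = 2*6 = 12)
u(E) = 12 - E
1/(u(n) - 58545) = 1/((12 - 1*54) - 58545) = 1/((12 - 54) - 58545) = 1/(-42 - 58545) = 1/(-58587) = -1/58587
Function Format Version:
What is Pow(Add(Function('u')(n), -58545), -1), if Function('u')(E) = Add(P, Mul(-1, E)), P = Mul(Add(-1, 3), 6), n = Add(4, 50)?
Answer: Rational(-1, 58587) ≈ -1.7069e-5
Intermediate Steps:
n = 54
P = 12 (P = Mul(2, 6) = 12)
Function('u')(E) = Add(12, Mul(-1, E))
Pow(Add(Function('u')(n), -58545), -1) = Pow(Add(Add(12, Mul(-1, 54)), -58545), -1) = Pow(Add(Add(12, -54), -58545), -1) = Pow(Add(-42, -58545), -1) = Pow(-58587, -1) = Rational(-1, 58587)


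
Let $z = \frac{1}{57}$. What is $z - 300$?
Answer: $- \frac{17099}{57} \approx -299.98$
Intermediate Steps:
$z = \frac{1}{57} \approx 0.017544$
$z - 300 = \frac{1}{57} - 300 = - \frac{17099}{57}$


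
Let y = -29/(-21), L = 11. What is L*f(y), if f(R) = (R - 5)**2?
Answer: 63536/441 ≈ 144.07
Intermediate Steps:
y = 29/21 (y = -29*(-1/21) = 29/21 ≈ 1.3810)
f(R) = (-5 + R)**2
L*f(y) = 11*(-5 + 29/21)**2 = 11*(-76/21)**2 = 11*(5776/441) = 63536/441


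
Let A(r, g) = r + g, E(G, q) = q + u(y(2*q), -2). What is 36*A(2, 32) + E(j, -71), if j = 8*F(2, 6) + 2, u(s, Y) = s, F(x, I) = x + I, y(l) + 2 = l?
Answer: 1009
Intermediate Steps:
y(l) = -2 + l
F(x, I) = I + x
j = 66 (j = 8*(6 + 2) + 2 = 8*8 + 2 = 64 + 2 = 66)
E(G, q) = -2 + 3*q (E(G, q) = q + (-2 + 2*q) = -2 + 3*q)
A(r, g) = g + r
36*A(2, 32) + E(j, -71) = 36*(32 + 2) + (-2 + 3*(-71)) = 36*34 + (-2 - 213) = 1224 - 215 = 1009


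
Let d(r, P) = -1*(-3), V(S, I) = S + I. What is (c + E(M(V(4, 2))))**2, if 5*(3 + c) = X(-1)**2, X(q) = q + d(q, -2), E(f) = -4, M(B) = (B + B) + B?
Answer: 961/25 ≈ 38.440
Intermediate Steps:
V(S, I) = I + S
d(r, P) = 3
M(B) = 3*B (M(B) = 2*B + B = 3*B)
X(q) = 3 + q (X(q) = q + 3 = 3 + q)
c = -11/5 (c = -3 + (3 - 1)**2/5 = -3 + (1/5)*2**2 = -3 + (1/5)*4 = -3 + 4/5 = -11/5 ≈ -2.2000)
(c + E(M(V(4, 2))))**2 = (-11/5 - 4)**2 = (-31/5)**2 = 961/25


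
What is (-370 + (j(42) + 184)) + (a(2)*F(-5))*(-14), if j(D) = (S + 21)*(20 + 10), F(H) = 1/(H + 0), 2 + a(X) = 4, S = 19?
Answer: 5098/5 ≈ 1019.6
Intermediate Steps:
a(X) = 2 (a(X) = -2 + 4 = 2)
F(H) = 1/H
j(D) = 1200 (j(D) = (19 + 21)*(20 + 10) = 40*30 = 1200)
(-370 + (j(42) + 184)) + (a(2)*F(-5))*(-14) = (-370 + (1200 + 184)) + (2/(-5))*(-14) = (-370 + 1384) + (2*(-⅕))*(-14) = 1014 - ⅖*(-14) = 1014 + 28/5 = 5098/5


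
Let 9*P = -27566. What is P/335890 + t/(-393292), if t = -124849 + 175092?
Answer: -81363289351/594462824460 ≈ -0.13687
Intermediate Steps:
P = -27566/9 (P = (⅑)*(-27566) = -27566/9 ≈ -3062.9)
t = 50243
P/335890 + t/(-393292) = -27566/9/335890 + 50243/(-393292) = -27566/9*1/335890 + 50243*(-1/393292) = -13783/1511505 - 50243/393292 = -81363289351/594462824460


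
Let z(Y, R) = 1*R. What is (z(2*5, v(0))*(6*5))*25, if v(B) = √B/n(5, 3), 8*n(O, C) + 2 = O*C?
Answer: 0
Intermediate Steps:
n(O, C) = -¼ + C*O/8 (n(O, C) = -¼ + (O*C)/8 = -¼ + (C*O)/8 = -¼ + C*O/8)
v(B) = 8*√B/13 (v(B) = √B/(-¼ + (⅛)*3*5) = √B/(-¼ + 15/8) = √B/(13/8) = 8*√B/13)
z(Y, R) = R
(z(2*5, v(0))*(6*5))*25 = ((8*√0/13)*(6*5))*25 = (((8/13)*0)*30)*25 = (0*30)*25 = 0*25 = 0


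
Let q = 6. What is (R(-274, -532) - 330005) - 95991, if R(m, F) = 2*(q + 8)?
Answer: -425968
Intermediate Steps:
R(m, F) = 28 (R(m, F) = 2*(6 + 8) = 2*14 = 28)
(R(-274, -532) - 330005) - 95991 = (28 - 330005) - 95991 = -329977 - 95991 = -425968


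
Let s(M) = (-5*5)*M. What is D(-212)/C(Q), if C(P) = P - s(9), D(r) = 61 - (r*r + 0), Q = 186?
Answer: -14961/137 ≈ -109.20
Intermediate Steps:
s(M) = -25*M
D(r) = 61 - r² (D(r) = 61 - (r² + 0) = 61 - r²)
C(P) = 225 + P (C(P) = P - (-25)*9 = P - 1*(-225) = P + 225 = 225 + P)
D(-212)/C(Q) = (61 - 1*(-212)²)/(225 + 186) = (61 - 1*44944)/411 = (61 - 44944)*(1/411) = -44883*1/411 = -14961/137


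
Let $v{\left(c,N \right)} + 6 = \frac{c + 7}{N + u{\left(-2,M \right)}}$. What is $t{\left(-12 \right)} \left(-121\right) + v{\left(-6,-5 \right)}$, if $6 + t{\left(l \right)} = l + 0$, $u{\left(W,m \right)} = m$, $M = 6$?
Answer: $2173$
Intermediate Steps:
$v{\left(c,N \right)} = -6 + \frac{7 + c}{6 + N}$ ($v{\left(c,N \right)} = -6 + \frac{c + 7}{N + 6} = -6 + \frac{7 + c}{6 + N}$)
$t{\left(l \right)} = -6 + l$ ($t{\left(l \right)} = -6 + \left(l + 0\right) = -6 + l$)
$t{\left(-12 \right)} \left(-121\right) + v{\left(-6,-5 \right)} = \left(-6 - 12\right) \left(-121\right) + \frac{-29 - 6 - -30}{6 - 5} = \left(-18\right) \left(-121\right) + \frac{-29 - 6 + 30}{1} = 2178 + 1 \left(-5\right) = 2178 - 5 = 2173$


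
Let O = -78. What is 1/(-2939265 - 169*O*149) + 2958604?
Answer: 2885073814787/975147 ≈ 2.9586e+6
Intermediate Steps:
1/(-2939265 - 169*O*149) + 2958604 = 1/(-2939265 - 169*(-78)*149) + 2958604 = 1/(-2939265 + 13182*149) + 2958604 = 1/(-2939265 + 1964118) + 2958604 = 1/(-975147) + 2958604 = -1/975147 + 2958604 = 2885073814787/975147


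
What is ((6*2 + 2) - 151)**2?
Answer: 18769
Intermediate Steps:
((6*2 + 2) - 151)**2 = ((12 + 2) - 151)**2 = (14 - 151)**2 = (-137)**2 = 18769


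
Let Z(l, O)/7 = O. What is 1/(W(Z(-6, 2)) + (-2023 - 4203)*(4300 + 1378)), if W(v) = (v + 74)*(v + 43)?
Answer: -1/35346212 ≈ -2.8292e-8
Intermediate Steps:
Z(l, O) = 7*O
W(v) = (43 + v)*(74 + v) (W(v) = (74 + v)*(43 + v) = (43 + v)*(74 + v))
1/(W(Z(-6, 2)) + (-2023 - 4203)*(4300 + 1378)) = 1/((3182 + (7*2)**2 + 117*(7*2)) + (-2023 - 4203)*(4300 + 1378)) = 1/((3182 + 14**2 + 117*14) - 6226*5678) = 1/((3182 + 196 + 1638) - 35351228) = 1/(5016 - 35351228) = 1/(-35346212) = -1/35346212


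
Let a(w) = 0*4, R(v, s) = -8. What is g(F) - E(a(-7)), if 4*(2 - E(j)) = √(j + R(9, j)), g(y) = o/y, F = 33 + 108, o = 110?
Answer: -172/141 + I*√2/2 ≈ -1.2199 + 0.70711*I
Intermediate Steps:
F = 141
g(y) = 110/y
a(w) = 0
E(j) = 2 - √(-8 + j)/4 (E(j) = 2 - √(j - 8)/4 = 2 - √(-8 + j)/4)
g(F) - E(a(-7)) = 110/141 - (2 - √(-8 + 0)/4) = 110*(1/141) - (2 - I*√2/2) = 110/141 - (2 - I*√2/2) = 110/141 + (-2 + I*√2/2) = -172/141 + I*√2/2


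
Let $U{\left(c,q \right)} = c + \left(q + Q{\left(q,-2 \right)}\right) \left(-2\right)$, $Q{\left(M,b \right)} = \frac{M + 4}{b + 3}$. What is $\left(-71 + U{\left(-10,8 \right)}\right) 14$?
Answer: $-1694$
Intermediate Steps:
$Q{\left(M,b \right)} = \frac{4 + M}{3 + b}$
$U{\left(c,q \right)} = -8 + c - 4 q$ ($U{\left(c,q \right)} = c + \left(q + \frac{4 + q}{3 - 2}\right) \left(-2\right) = c + \left(q + \frac{4 + q}{1}\right) \left(-2\right) = c + \left(q + 1 \left(4 + q\right)\right) \left(-2\right) = c + \left(q + \left(4 + q\right)\right) \left(-2\right) = c + \left(4 + 2 q\right) \left(-2\right) = c - \left(8 + 4 q\right) = -8 + c - 4 q$)
$\left(-71 + U{\left(-10,8 \right)}\right) 14 = \left(-71 - 50\right) 14 = \left(-121\right) 14 = -1694$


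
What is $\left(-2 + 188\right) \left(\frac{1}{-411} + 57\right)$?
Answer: $\frac{1452412}{137} \approx 10602.0$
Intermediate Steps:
$\left(-2 + 188\right) \left(\frac{1}{-411} + 57\right) = 186 \left(- \frac{1}{411} + 57\right) = 186 \cdot \frac{23426}{411} = \frac{1452412}{137}$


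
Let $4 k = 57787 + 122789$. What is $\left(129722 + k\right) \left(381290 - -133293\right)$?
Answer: $89983070878$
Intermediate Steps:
$k = 45144$ ($k = \frac{57787 + 122789}{4} = \frac{1}{4} \cdot 180576 = 45144$)
$\left(129722 + k\right) \left(381290 - -133293\right) = \left(129722 + 45144\right) \left(381290 - -133293\right) = 174866 \left(381290 + 133293\right) = 174866 \cdot 514583 = 89983070878$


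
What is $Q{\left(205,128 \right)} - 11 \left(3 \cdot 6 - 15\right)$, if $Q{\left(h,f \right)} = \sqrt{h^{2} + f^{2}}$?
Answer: $-33 + \sqrt{58409} \approx 208.68$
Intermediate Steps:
$Q{\left(h,f \right)} = \sqrt{f^{2} + h^{2}}$
$Q{\left(205,128 \right)} - 11 \left(3 \cdot 6 - 15\right) = \sqrt{128^{2} + 205^{2}} - 11 \left(3 \cdot 6 - 15\right) = \sqrt{16384 + 42025} - 11 \left(18 - 15\right) = \sqrt{58409} - 33 = -33 + \sqrt{58409}$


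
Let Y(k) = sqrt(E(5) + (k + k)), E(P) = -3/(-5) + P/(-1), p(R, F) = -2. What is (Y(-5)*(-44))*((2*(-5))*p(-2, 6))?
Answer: -1056*I*sqrt(10) ≈ -3339.4*I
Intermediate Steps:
E(P) = 3/5 - P (E(P) = -3*(-1/5) + P*(-1) = 3/5 - P)
Y(k) = sqrt(-22/5 + 2*k) (Y(k) = sqrt((3/5 - 1*5) + (k + k)) = sqrt((3/5 - 5) + 2*k) = sqrt(-22/5 + 2*k))
(Y(-5)*(-44))*((2*(-5))*p(-2, 6)) = ((sqrt(-110 + 50*(-5))/5)*(-44))*((2*(-5))*(-2)) = ((sqrt(-110 - 250)/5)*(-44))*(-10*(-2)) = ((sqrt(-360)/5)*(-44))*20 = (((6*I*sqrt(10))/5)*(-44))*20 = ((6*I*sqrt(10)/5)*(-44))*20 = -264*I*sqrt(10)/5*20 = -1056*I*sqrt(10)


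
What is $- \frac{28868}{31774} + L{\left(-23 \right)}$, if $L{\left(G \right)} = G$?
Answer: $- \frac{379835}{15887} \approx -23.909$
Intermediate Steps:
$- \frac{28868}{31774} + L{\left(-23 \right)} = - \frac{28868}{31774} - 23 = \left(-28868\right) \frac{1}{31774} - 23 = - \frac{14434}{15887} - 23 = - \frac{379835}{15887}$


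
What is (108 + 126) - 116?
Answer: 118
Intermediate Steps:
(108 + 126) - 116 = 234 - 116 = 118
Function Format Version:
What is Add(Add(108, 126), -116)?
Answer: 118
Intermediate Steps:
Add(Add(108, 126), -116) = Add(234, -116) = 118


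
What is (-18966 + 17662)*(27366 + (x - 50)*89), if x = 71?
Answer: -38122440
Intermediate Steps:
(-18966 + 17662)*(27366 + (x - 50)*89) = (-18966 + 17662)*(27366 + (71 - 50)*89) = -1304*(27366 + 21*89) = -1304*(27366 + 1869) = -1304*29235 = -38122440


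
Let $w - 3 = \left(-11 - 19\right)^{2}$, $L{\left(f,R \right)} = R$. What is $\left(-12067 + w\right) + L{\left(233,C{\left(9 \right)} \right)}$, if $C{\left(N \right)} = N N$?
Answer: $-11083$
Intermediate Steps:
$C{\left(N \right)} = N^{2}$
$w = 903$ ($w = 3 + \left(-11 - 19\right)^{2} = 3 + \left(-30\right)^{2} = 3 + 900 = 903$)
$\left(-12067 + w\right) + L{\left(233,C{\left(9 \right)} \right)} = \left(-12067 + 903\right) + 9^{2} = -11164 + 81 = -11083$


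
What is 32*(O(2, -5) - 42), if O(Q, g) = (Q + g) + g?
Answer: -1600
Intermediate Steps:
O(Q, g) = Q + 2*g
32*(O(2, -5) - 42) = 32*((2 + 2*(-5)) - 42) = 32*((2 - 10) - 42) = 32*(-8 - 42) = 32*(-50) = -1600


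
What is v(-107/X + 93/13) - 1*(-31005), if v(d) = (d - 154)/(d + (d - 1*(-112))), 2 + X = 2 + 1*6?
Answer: 6262643/202 ≈ 31003.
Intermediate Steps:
X = 6 (X = -2 + (2 + 1*6) = -2 + (2 + 6) = -2 + 8 = 6)
v(d) = (-154 + d)/(112 + 2*d) (v(d) = (-154 + d)/(d + (d + 112)) = (-154 + d)/(d + (112 + d)) = (-154 + d)/(112 + 2*d))
v(-107/X + 93/13) - 1*(-31005) = (-154 + (-107/6 + 93/13))/(2*(56 + (-107/6 + 93/13))) - 1*(-31005) = (-154 + (-107*⅙ + 93*(1/13)))/(2*(56 + (-107*⅙ + 93*(1/13)))) + 31005 = (-154 + (-107/6 + 93/13))/(2*(56 + (-107/6 + 93/13))) + 31005 = (-154 - 833/78)/(2*(56 - 833/78)) + 31005 = (½)*(-12845/78)/(3535/78) + 31005 = (½)*(78/3535)*(-12845/78) + 31005 = -367/202 + 31005 = 6262643/202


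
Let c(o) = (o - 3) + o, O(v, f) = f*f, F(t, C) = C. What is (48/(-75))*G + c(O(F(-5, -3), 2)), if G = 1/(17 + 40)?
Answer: 7109/1425 ≈ 4.9888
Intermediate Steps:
O(v, f) = f**2
c(o) = -3 + 2*o (c(o) = (-3 + o) + o = -3 + 2*o)
G = 1/57 ≈ 0.017544
(48/(-75))*G + c(O(F(-5, -3), 2)) = (48/(-75))*(1/57) + (-3 + 2*2**2) = (48*(-1/75))*(1/57) + (-3 + 2*4) = -16/25*1/57 + (-3 + 8) = -16/1425 + 5 = 7109/1425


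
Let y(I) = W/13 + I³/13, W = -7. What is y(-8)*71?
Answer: -36849/13 ≈ -2834.5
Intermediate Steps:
y(I) = -7/13 + I³/13
y(-8)*71 = (-7/13 + (1/13)*(-8)³)*71 = (-7/13 + (1/13)*(-512))*71 = (-7/13 - 512/13)*71 = -519/13*71 = -36849/13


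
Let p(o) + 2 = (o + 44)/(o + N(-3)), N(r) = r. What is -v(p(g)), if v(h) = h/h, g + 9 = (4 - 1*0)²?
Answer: -1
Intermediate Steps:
g = 7 (g = -9 + (4 - 1*0)² = -9 + (4 + 0)² = -9 + 4² = -9 + 16 = 7)
p(o) = -2 + (44 + o)/(-3 + o) (p(o) = -2 + (o + 44)/(o - 3) = -2 + (44 + o)/(-3 + o))
v(h) = 1
-v(p(g)) = -1*1 = -1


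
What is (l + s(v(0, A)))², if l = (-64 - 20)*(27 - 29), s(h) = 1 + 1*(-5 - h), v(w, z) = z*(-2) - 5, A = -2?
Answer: 27225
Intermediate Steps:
v(w, z) = -5 - 2*z (v(w, z) = -2*z - 5 = -5 - 2*z)
s(h) = -4 - h (s(h) = 1 + (-5 - h) = -4 - h)
l = 168 (l = -84*(-2) = 168)
(l + s(v(0, A)))² = (168 + (-4 - (-5 - 2*(-2))))² = (168 + (-4 - (-5 + 4)))² = (168 + (-4 - 1*(-1)))² = (168 + (-4 + 1))² = (168 - 3)² = 165² = 27225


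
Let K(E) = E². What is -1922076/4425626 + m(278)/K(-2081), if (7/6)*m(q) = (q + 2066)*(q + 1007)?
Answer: 10857651834894/67079051746651 ≈ 0.16186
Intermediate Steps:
m(q) = 6*(1007 + q)*(2066 + q)/7 (m(q) = 6*((q + 2066)*(q + 1007))/7 = 6*((2066 + q)*(1007 + q))/7 = 6*((1007 + q)*(2066 + q))/7 = 6*(1007 + q)*(2066 + q)/7)
-1922076/4425626 + m(278)/K(-2081) = -1922076/4425626 + (12482772/7 + 2634*278 + (6/7)*278²)/((-2081)²) = -1922076*1/4425626 + (12482772/7 + 732252 + (6/7)*77284)/4330561 = -961038/2212813 + (12482772/7 + 732252 + 463704/7)*(1/4330561) = -961038/2212813 + (18072240/7)*(1/4330561) = -961038/2212813 + 18072240/30313927 = 10857651834894/67079051746651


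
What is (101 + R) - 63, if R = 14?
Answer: 52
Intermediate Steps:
(101 + R) - 63 = (101 + 14) - 63 = 115 - 63 = 52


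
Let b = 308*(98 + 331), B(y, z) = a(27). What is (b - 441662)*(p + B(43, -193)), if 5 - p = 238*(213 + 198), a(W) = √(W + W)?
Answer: 30276057890 - 928590*√6 ≈ 3.0274e+10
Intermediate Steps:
a(W) = √2*√W (a(W) = √(2*W) = √2*√W)
B(y, z) = 3*√6 (B(y, z) = √2*√27 = √2*(3*√3) = 3*√6)
b = 132132 (b = 308*429 = 132132)
p = -97813 (p = 5 - 238*(213 + 198) = 5 - 238*411 = 5 - 1*97818 = 5 - 97818 = -97813)
(b - 441662)*(p + B(43, -193)) = (132132 - 441662)*(-97813 + 3*√6) = -309530*(-97813 + 3*√6) = 30276057890 - 928590*√6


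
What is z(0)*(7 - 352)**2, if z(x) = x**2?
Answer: 0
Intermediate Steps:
z(0)*(7 - 352)**2 = 0**2*(7 - 352)**2 = 0*(-345)**2 = 0*119025 = 0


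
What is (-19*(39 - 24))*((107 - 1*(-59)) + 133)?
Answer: -85215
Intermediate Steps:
(-19*(39 - 24))*((107 - 1*(-59)) + 133) = (-19*15)*((107 + 59) + 133) = -285*(166 + 133) = -285*299 = -85215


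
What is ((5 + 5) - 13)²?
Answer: 9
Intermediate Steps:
((5 + 5) - 13)² = (10 - 13)² = (-3)² = 9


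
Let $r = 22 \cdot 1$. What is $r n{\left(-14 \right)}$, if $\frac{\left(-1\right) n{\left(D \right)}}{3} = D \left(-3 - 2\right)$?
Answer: $-4620$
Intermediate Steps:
$n{\left(D \right)} = 15 D$ ($n{\left(D \right)} = - 3 D \left(-3 - 2\right) = - 3 D \left(-5\right) = - 3 \left(- 5 D\right) = 15 D$)
$r = 22$
$r n{\left(-14 \right)} = 22 \cdot 15 \left(-14\right) = 22 \left(-210\right) = -4620$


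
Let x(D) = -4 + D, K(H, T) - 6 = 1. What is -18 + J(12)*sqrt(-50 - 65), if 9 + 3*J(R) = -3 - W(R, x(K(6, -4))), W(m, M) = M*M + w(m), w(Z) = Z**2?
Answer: -18 - 55*I*sqrt(115) ≈ -18.0 - 589.81*I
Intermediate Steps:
K(H, T) = 7 (K(H, T) = 6 + 1 = 7)
W(m, M) = M**2 + m**2 (W(m, M) = M*M + m**2 = M**2 + m**2)
J(R) = -7 - R**2/3 (J(R) = -3 + (-3 - ((-4 + 7)**2 + R**2))/3 = -3 + (-3 - (3**2 + R**2))/3 = -3 + (-3 - (9 + R**2))/3 = -3 + (-3 + (-9 - R**2))/3 = -3 + (-12 - R**2)/3 = -3 + (-4 - R**2/3) = -7 - R**2/3)
-18 + J(12)*sqrt(-50 - 65) = -18 + (-7 - 1/3*12**2)*sqrt(-50 - 65) = -18 + (-7 - 1/3*144)*sqrt(-115) = -18 + (-7 - 48)*(I*sqrt(115)) = -18 - 55*I*sqrt(115)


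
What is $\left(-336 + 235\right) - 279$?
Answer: $-380$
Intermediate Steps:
$\left(-336 + 235\right) - 279 = -101 - 279 = -380$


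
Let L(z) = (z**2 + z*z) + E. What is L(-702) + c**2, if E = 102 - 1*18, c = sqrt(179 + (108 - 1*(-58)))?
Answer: 986037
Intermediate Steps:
c = sqrt(345) (c = sqrt(179 + (108 + 58)) = sqrt(179 + 166) = sqrt(345) ≈ 18.574)
E = 84 (E = 102 - 18 = 84)
L(z) = 84 + 2*z**2 (L(z) = (z**2 + z*z) + 84 = (z**2 + z**2) + 84 = 2*z**2 + 84 = 84 + 2*z**2)
L(-702) + c**2 = (84 + 2*(-702)**2) + (sqrt(345))**2 = (84 + 2*492804) + 345 = (84 + 985608) + 345 = 985692 + 345 = 986037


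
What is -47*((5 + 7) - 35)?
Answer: 1081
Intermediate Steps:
-47*((5 + 7) - 35) = -47*(12 - 35) = -47*(-23) = 1081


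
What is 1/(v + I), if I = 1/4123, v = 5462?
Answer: 4123/22519827 ≈ 0.00018308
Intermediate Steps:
I = 1/4123 ≈ 0.00024254
1/(v + I) = 1/(5462 + 1/4123) = 1/(22519827/4123) = 4123/22519827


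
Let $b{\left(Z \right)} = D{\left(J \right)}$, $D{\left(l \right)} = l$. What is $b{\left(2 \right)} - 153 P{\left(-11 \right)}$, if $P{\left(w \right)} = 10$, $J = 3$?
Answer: $-1527$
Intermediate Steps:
$b{\left(Z \right)} = 3$
$b{\left(2 \right)} - 153 P{\left(-11 \right)} = 3 - 1530 = -1527$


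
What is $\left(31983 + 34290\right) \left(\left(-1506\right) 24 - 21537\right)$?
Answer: $-3822692913$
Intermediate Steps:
$\left(31983 + 34290\right) \left(\left(-1506\right) 24 - 21537\right) = 66273 \left(-36144 - 21537\right) = 66273 \left(-57681\right) = -3822692913$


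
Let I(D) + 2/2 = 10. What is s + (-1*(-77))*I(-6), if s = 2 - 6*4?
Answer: 671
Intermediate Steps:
s = -22 (s = 2 - 24 = -22)
I(D) = 9 (I(D) = -1 + 10 = 9)
s + (-1*(-77))*I(-6) = -22 - 1*(-77)*9 = -22 + 77*9 = -22 + 693 = 671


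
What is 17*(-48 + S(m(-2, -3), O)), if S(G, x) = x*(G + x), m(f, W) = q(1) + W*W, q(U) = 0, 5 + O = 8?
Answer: -204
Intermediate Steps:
O = 3 (O = -5 + 8 = 3)
m(f, W) = W² (m(f, W) = 0 + W*W = 0 + W² = W²)
17*(-48 + S(m(-2, -3), O)) = 17*(-48 + 3*((-3)² + 3)) = 17*(-48 + 3*(9 + 3)) = 17*(-48 + 3*12) = 17*(-48 + 36) = 17*(-12) = -204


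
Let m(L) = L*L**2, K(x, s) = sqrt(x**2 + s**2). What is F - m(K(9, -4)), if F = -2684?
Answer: -2684 - 97*sqrt(97) ≈ -3639.3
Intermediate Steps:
K(x, s) = sqrt(s**2 + x**2)
m(L) = L**3
F - m(K(9, -4)) = -2684 - (sqrt((-4)**2 + 9**2))**3 = -2684 - (sqrt(16 + 81))**3 = -2684 - (sqrt(97))**3 = -2684 - 97*sqrt(97)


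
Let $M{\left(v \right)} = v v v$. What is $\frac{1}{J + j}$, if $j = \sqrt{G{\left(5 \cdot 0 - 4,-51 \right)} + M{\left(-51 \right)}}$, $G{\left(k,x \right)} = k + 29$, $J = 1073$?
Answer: $\frac{1073}{1283955} - \frac{i \sqrt{132626}}{1283955} \approx 0.0008357 - 0.00028364 i$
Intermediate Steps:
$G{\left(k,x \right)} = 29 + k$
$M{\left(v \right)} = v^{3}$ ($M{\left(v \right)} = v^{2} v = v^{3}$)
$j = i \sqrt{132626}$ ($j = \sqrt{\left(29 + \left(5 \cdot 0 - 4\right)\right) + \left(-51\right)^{3}} = \sqrt{\left(29 + \left(0 - 4\right)\right) - 132651} = \sqrt{\left(29 - 4\right) - 132651} = \sqrt{25 - 132651} = \sqrt{-132626} = i \sqrt{132626} \approx 364.18 i$)
$\frac{1}{J + j} = \frac{1}{1073 + i \sqrt{132626}}$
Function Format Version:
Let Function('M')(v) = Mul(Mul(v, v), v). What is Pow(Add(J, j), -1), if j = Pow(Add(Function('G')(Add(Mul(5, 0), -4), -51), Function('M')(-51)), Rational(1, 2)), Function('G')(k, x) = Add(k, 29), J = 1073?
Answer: Add(Rational(1073, 1283955), Mul(Rational(-1, 1283955), I, Pow(132626, Rational(1, 2)))) ≈ Add(0.00083570, Mul(-0.00028364, I))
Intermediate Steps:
Function('G')(k, x) = Add(29, k)
Function('M')(v) = Pow(v, 3) (Function('M')(v) = Mul(Pow(v, 2), v) = Pow(v, 3))
j = Mul(I, Pow(132626, Rational(1, 2))) (j = Pow(Add(Add(29, Add(Mul(5, 0), -4)), Pow(-51, 3)), Rational(1, 2)) = Pow(Add(Add(29, Add(0, -4)), -132651), Rational(1, 2)) = Pow(Add(Add(29, -4), -132651), Rational(1, 2)) = Pow(Add(25, -132651), Rational(1, 2)) = Pow(-132626, Rational(1, 2)) = Mul(I, Pow(132626, Rational(1, 2))) ≈ Mul(364.18, I))
Pow(Add(J, j), -1) = Pow(Add(1073, Mul(I, Pow(132626, Rational(1, 2)))), -1)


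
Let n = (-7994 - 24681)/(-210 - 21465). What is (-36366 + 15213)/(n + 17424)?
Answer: -18339651/15107915 ≈ -1.2139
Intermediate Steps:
n = 1307/867 (n = -32675/(-21675) = -32675*(-1/21675) = 1307/867 ≈ 1.5075)
(-36366 + 15213)/(n + 17424) = (-36366 + 15213)/(1307/867 + 17424) = -21153/15107915/867 = -21153*867/15107915 = -18339651/15107915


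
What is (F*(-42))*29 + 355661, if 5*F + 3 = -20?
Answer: 1806319/5 ≈ 3.6126e+5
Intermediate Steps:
F = -23/5 (F = -⅗ + (⅕)*(-20) = -⅗ - 4 = -23/5 ≈ -4.6000)
(F*(-42))*29 + 355661 = -23/5*(-42)*29 + 355661 = (966/5)*29 + 355661 = 28014/5 + 355661 = 1806319/5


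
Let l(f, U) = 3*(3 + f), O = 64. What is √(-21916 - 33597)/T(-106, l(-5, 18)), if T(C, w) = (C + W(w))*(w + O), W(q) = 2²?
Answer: -I*√55513/5916 ≈ -0.039826*I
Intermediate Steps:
W(q) = 4
l(f, U) = 9 + 3*f
T(C, w) = (4 + C)*(64 + w) (T(C, w) = (C + 4)*(w + 64) = (4 + C)*(64 + w))
√(-21916 - 33597)/T(-106, l(-5, 18)) = √(-21916 - 33597)/(256 + 4*(9 + 3*(-5)) + 64*(-106) - 106*(9 + 3*(-5))) = √(-55513)/(256 + 4*(9 - 15) - 6784 - 106*(9 - 15)) = (I*√55513)/(256 + 4*(-6) - 6784 - 106*(-6)) = (I*√55513)/(256 - 24 - 6784 + 636) = (I*√55513)/(-5916) = (I*√55513)*(-1/5916) = -I*√55513/5916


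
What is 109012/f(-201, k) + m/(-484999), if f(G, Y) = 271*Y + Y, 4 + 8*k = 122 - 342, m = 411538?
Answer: -14001246099/923438096 ≈ -15.162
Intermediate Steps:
k = -28 (k = -½ + (122 - 342)/8 = -½ + (⅛)*(-220) = -½ - 55/2 = -28)
f(G, Y) = 272*Y
109012/f(-201, k) + m/(-484999) = 109012/((272*(-28))) + 411538/(-484999) = 109012/(-7616) + 411538*(-1/484999) = 109012*(-1/7616) - 411538/484999 = -27253/1904 - 411538/484999 = -14001246099/923438096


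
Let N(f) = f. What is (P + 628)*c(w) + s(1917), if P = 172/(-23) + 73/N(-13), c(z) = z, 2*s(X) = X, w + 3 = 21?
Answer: 7192035/598 ≈ 12027.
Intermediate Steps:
w = 18 (w = -3 + 21 = 18)
s(X) = X/2
P = -3915/299 (P = 172/(-23) + 73/(-13) = 172*(-1/23) + 73*(-1/13) = -172/23 - 73/13 = -3915/299 ≈ -13.094)
(P + 628)*c(w) + s(1917) = (-3915/299 + 628)*18 + (1/2)*1917 = (183857/299)*18 + 1917/2 = 3309426/299 + 1917/2 = 7192035/598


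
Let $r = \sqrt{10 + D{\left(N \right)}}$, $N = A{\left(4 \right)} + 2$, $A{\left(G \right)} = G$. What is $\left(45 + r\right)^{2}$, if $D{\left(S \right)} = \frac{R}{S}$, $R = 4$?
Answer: $\frac{6107}{3} + 120 \sqrt{6} \approx 2329.6$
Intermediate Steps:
$N = 6$ ($N = 4 + 2 = 6$)
$D{\left(S \right)} = \frac{4}{S}$
$r = \frac{4 \sqrt{6}}{3}$ ($r = \sqrt{10 + \frac{4}{6}} = \sqrt{10 + 4 \cdot \frac{1}{6}} = \sqrt{10 + \frac{2}{3}} = \sqrt{\frac{32}{3}} = \frac{4 \sqrt{6}}{3} \approx 3.266$)
$\left(45 + r\right)^{2} = \left(45 + \frac{4 \sqrt{6}}{3}\right)^{2}$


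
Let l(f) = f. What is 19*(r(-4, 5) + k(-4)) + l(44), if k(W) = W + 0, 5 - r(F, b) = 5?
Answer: -32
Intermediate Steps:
r(F, b) = 0 (r(F, b) = 5 - 1*5 = 5 - 5 = 0)
k(W) = W
19*(r(-4, 5) + k(-4)) + l(44) = 19*(0 - 4) + 44 = 19*(-4) + 44 = -76 + 44 = -32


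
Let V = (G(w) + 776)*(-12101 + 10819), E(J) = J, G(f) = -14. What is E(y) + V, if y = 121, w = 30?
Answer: -976763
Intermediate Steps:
V = -976884 (V = (-14 + 776)*(-12101 + 10819) = 762*(-1282) = -976884)
E(y) + V = 121 - 976884 = -976763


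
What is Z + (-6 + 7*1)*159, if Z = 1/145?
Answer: 23056/145 ≈ 159.01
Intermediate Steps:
Z = 1/145 ≈ 0.0068966
Z + (-6 + 7*1)*159 = 1/145 + (-6 + 7*1)*159 = 1/145 + (-6 + 7)*159 = 1/145 + 1*159 = 1/145 + 159 = 23056/145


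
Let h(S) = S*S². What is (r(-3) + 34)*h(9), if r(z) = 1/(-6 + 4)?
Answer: 48843/2 ≈ 24422.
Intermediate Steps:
r(z) = -½ (r(z) = 1/(-2) = -½)
h(S) = S³
(r(-3) + 34)*h(9) = (-½ + 34)*9³ = (67/2)*729 = 48843/2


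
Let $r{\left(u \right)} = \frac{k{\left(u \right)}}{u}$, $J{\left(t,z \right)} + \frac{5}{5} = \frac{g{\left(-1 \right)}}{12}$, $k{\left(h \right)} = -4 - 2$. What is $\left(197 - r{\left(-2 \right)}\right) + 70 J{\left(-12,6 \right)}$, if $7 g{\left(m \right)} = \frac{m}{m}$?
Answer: $\frac{749}{6} \approx 124.83$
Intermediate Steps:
$k{\left(h \right)} = -6$
$g{\left(m \right)} = \frac{1}{7}$ ($g{\left(m \right)} = \frac{m \frac{1}{m}}{7} = \frac{1}{7} \cdot 1 = \frac{1}{7}$)
$J{\left(t,z \right)} = - \frac{83}{84}$ ($J{\left(t,z \right)} = -1 + \frac{1}{7 \cdot 12} = -1 + \frac{1}{7} \cdot \frac{1}{12} = -1 + \frac{1}{84} = - \frac{83}{84}$)
$r{\left(u \right)} = - \frac{6}{u}$
$\left(197 - r{\left(-2 \right)}\right) + 70 J{\left(-12,6 \right)} = \left(197 - - \frac{6}{-2}\right) + 70 \left(- \frac{83}{84}\right) = \left(197 - \left(-6\right) \left(- \frac{1}{2}\right)\right) - \frac{415}{6} = \left(197 - 3\right) - \frac{415}{6} = 194 - \frac{415}{6} = \frac{749}{6}$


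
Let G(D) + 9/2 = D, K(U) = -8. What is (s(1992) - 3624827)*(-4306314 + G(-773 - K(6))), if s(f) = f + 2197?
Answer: 15594390189273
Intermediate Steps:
s(f) = 2197 + f
G(D) = -9/2 + D
(s(1992) - 3624827)*(-4306314 + G(-773 - K(6))) = ((2197 + 1992) - 3624827)*(-4306314 + (-9/2 + (-773 - 1*(-8)))) = (4189 - 3624827)*(-4306314 + (-9/2 + (-773 + 8))) = -3620638*(-4306314 + (-9/2 - 765)) = -3620638*(-4306314 - 1539/2) = -3620638*(-8614167/2) = 15594390189273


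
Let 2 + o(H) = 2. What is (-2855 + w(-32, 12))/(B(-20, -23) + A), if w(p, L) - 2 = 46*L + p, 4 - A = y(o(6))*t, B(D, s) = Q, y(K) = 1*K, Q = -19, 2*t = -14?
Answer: 2333/15 ≈ 155.53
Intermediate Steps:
t = -7 (t = (½)*(-14) = -7)
o(H) = 0 (o(H) = -2 + 2 = 0)
y(K) = K
B(D, s) = -19
A = 4 (A = 4 - 0*(-7) = 4 - 1*0 = 4 + 0 = 4)
w(p, L) = 2 + p + 46*L (w(p, L) = 2 + (46*L + p) = 2 + (p + 46*L) = 2 + p + 46*L)
(-2855 + w(-32, 12))/(B(-20, -23) + A) = (-2855 + (2 - 32 + 46*12))/(-19 + 4) = (-2855 + (2 - 32 + 552))/(-15) = (-2855 + 522)*(-1/15) = -2333*(-1/15) = 2333/15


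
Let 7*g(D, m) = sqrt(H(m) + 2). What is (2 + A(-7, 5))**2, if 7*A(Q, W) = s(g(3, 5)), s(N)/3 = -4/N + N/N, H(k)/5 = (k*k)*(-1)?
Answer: 9497/2009 + 136*I*sqrt(123)/287 ≈ 4.7272 + 5.2554*I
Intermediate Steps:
H(k) = -5*k**2 (H(k) = 5*((k*k)*(-1)) = 5*(k**2*(-1)) = 5*(-k**2) = -5*k**2)
g(D, m) = sqrt(2 - 5*m**2)/7 (g(D, m) = sqrt(-5*m**2 + 2)/7 = sqrt(2 - 5*m**2)/7)
s(N) = 3 - 12/N (s(N) = 3*(-4/N + N/N) = 3*(-4/N + 1) = 3*(1 - 4/N) = 3 - 12/N)
A(Q, W) = 3/7 + 4*I*sqrt(123)/41 (A(Q, W) = (3 - 12*7/sqrt(2 - 5*5**2))/7 = (3 - 12*7/sqrt(2 - 5*25))/7 = (3 - 12*7/sqrt(2 - 125))/7 = (3 - 12*(-7*I*sqrt(123)/123))/7 = (3 - (-28)*I*sqrt(123)/41)/7 = (3 + 28*I*sqrt(123)/41)/7 = 3/7 + 4*I*sqrt(123)/41)
(2 + A(-7, 5))**2 = (2 + (3/7 + 4*I*sqrt(123)/41))**2 = (17/7 + 4*I*sqrt(123)/41)**2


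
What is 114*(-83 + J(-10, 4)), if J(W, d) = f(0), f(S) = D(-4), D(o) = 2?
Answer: -9234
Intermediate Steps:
f(S) = 2
J(W, d) = 2
114*(-83 + J(-10, 4)) = 114*(-83 + 2) = 114*(-81) = -9234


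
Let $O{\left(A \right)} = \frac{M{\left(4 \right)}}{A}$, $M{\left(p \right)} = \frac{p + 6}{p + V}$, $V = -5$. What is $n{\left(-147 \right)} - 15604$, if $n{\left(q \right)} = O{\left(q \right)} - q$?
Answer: $- \frac{2272169}{147} \approx -15457.0$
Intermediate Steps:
$M{\left(p \right)} = \frac{6 + p}{-5 + p}$ ($M{\left(p \right)} = \frac{p + 6}{p - 5} = \frac{6 + p}{-5 + p}$)
$O{\left(A \right)} = - \frac{10}{A}$ ($O{\left(A \right)} = \frac{\frac{1}{-5 + 4} \left(6 + 4\right)}{A} = \frac{\frac{1}{-1} \cdot 10}{A} = \frac{\left(-1\right) 10}{A} = - \frac{10}{A}$)
$n{\left(q \right)} = - q - \frac{10}{q}$ ($n{\left(q \right)} = - \frac{10}{q} - q = - q - \frac{10}{q}$)
$n{\left(-147 \right)} - 15604 = \left(\left(-1\right) \left(-147\right) - \frac{10}{-147}\right) - 15604 = \left(147 - - \frac{10}{147}\right) - 15604 = \left(147 + \frac{10}{147}\right) - 15604 = \frac{21619}{147} - 15604 = - \frac{2272169}{147}$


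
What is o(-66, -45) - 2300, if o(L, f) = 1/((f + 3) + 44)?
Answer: -4599/2 ≈ -2299.5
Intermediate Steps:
o(L, f) = 1/(47 + f) (o(L, f) = 1/((3 + f) + 44) = 1/(47 + f))
o(-66, -45) - 2300 = 1/(47 - 45) - 2300 = 1/2 - 2300 = ½ - 2300 = -4599/2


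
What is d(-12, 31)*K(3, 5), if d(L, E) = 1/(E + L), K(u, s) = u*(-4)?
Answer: -12/19 ≈ -0.63158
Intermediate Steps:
K(u, s) = -4*u
d(-12, 31)*K(3, 5) = (-4*3)/(31 - 12) = -12/19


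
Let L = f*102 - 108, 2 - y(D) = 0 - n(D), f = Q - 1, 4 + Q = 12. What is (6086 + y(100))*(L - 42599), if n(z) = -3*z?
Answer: -243055484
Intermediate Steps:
Q = 8 (Q = -4 + 12 = 8)
f = 7 (f = 8 - 1 = 7)
y(D) = 2 - 3*D (y(D) = 2 - (0 - (-3)*D) = 2 - (0 + 3*D) = 2 - 3*D)
L = 606 (L = 7*102 - 108 = 714 - 108 = 606)
(6086 + y(100))*(L - 42599) = (6086 + (2 - 3*100))*(606 - 42599) = (6086 + (2 - 300))*(-41993) = (6086 - 298)*(-41993) = 5788*(-41993) = -243055484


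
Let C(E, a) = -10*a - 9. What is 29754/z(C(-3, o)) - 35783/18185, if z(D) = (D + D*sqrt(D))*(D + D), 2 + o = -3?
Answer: -535317433/244551880 + 14877*sqrt(41)/67240 ≈ -0.77227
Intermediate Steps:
o = -5 (o = -2 - 3 = -5)
C(E, a) = -9 - 10*a
z(D) = 2*D*(D + D**(3/2)) (z(D) = (D + D**(3/2))*(2*D) = 2*D*(D + D**(3/2)))
29754/z(C(-3, o)) - 35783/18185 = 29754/(2*(-9 - 10*(-5))**2 + 2*(-9 - 10*(-5))**(5/2)) - 35783/18185 = 29754/(2*(-9 + 50)**2 + 2*(-9 + 50)**(5/2)) - 35783*1/18185 = 29754/(2*41**2 + 2*41**(5/2)) - 35783/18185 = 29754/(2*1681 + 2*(1681*sqrt(41))) - 35783/18185 = 29754/(3362 + 3362*sqrt(41)) - 35783/18185 = -35783/18185 + 29754/(3362 + 3362*sqrt(41))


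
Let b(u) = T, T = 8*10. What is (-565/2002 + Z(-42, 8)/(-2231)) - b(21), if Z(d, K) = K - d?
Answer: -358677575/4466462 ≈ -80.305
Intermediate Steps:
T = 80
b(u) = 80
(-565/2002 + Z(-42, 8)/(-2231)) - b(21) = (-565/2002 + (8 - 1*(-42))/(-2231)) - 1*80 = (-565*1/2002 + (8 + 42)*(-1/2231)) - 80 = (-565/2002 + 50*(-1/2231)) - 80 = (-565/2002 - 50/2231) - 80 = -1360615/4466462 - 80 = -358677575/4466462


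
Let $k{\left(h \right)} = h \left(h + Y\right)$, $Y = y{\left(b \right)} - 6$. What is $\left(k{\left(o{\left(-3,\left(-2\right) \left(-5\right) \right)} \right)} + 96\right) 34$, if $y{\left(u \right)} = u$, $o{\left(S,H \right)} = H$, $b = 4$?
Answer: $5984$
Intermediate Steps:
$Y = -2$ ($Y = 4 - 6 = -2$)
$k{\left(h \right)} = h \left(-2 + h\right)$ ($k{\left(h \right)} = h \left(h - 2\right) = h \left(-2 + h\right)$)
$\left(k{\left(o{\left(-3,\left(-2\right) \left(-5\right) \right)} \right)} + 96\right) 34 = \left(\left(-2\right) \left(-5\right) \left(-2 - -10\right) + 96\right) 34 = \left(10 \left(-2 + 10\right) + 96\right) 34 = \left(10 \cdot 8 + 96\right) 34 = \left(80 + 96\right) 34 = 176 \cdot 34 = 5984$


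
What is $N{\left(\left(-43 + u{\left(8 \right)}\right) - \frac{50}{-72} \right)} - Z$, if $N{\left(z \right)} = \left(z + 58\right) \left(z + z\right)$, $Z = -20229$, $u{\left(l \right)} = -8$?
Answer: $\frac{12606745}{648} \approx 19455.0$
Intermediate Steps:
$N{\left(z \right)} = 2 z \left(58 + z\right)$ ($N{\left(z \right)} = \left(58 + z\right) 2 z = 2 z \left(58 + z\right)$)
$N{\left(\left(-43 + u{\left(8 \right)}\right) - \frac{50}{-72} \right)} - Z = 2 \left(\left(-43 - 8\right) - \frac{50}{-72}\right) \left(58 - \left(51 + \frac{50}{-72}\right)\right) - -20229 = 2 \left(-51 - - \frac{25}{36}\right) \left(58 - \frac{1811}{36}\right) + 20229 = 2 \left(-51 + \frac{25}{36}\right) \left(58 + \left(-51 + \frac{25}{36}\right)\right) + 20229 = 2 \left(- \frac{1811}{36}\right) \left(58 - \frac{1811}{36}\right) + 20229 = 2 \left(- \frac{1811}{36}\right) \frac{277}{36} + 20229 = - \frac{501647}{648} + 20229 = \frac{12606745}{648}$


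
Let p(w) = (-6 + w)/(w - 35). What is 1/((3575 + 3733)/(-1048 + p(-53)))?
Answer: -92165/643104 ≈ -0.14331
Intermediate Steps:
p(w) = (-6 + w)/(-35 + w)
1/((3575 + 3733)/(-1048 + p(-53))) = 1/((3575 + 3733)/(-1048 + (-6 - 53)/(-35 - 53))) = 1/(7308/(-1048 - 59/(-88))) = 1/(7308/(-1048 - 1/88*(-59))) = 1/(7308/(-1048 + 59/88)) = 1/(7308/(-92165/88)) = 1/(7308*(-88/92165)) = 1/(-643104/92165) = -92165/643104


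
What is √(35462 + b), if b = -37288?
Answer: I*√1826 ≈ 42.732*I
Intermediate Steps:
√(35462 + b) = √(35462 - 37288) = √(-1826) = I*√1826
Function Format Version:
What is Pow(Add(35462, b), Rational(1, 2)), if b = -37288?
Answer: Mul(I, Pow(1826, Rational(1, 2))) ≈ Mul(42.732, I)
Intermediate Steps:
Pow(Add(35462, b), Rational(1, 2)) = Pow(Add(35462, -37288), Rational(1, 2)) = Pow(-1826, Rational(1, 2)) = Mul(I, Pow(1826, Rational(1, 2)))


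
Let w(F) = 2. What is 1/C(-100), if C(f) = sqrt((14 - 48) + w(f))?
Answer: -I*sqrt(2)/8 ≈ -0.17678*I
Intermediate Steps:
C(f) = 4*I*sqrt(2) (C(f) = sqrt((14 - 48) + 2) = sqrt(-34 + 2) = sqrt(-32) = 4*I*sqrt(2))
1/C(-100) = 1/(4*I*sqrt(2)) = -I*sqrt(2)/8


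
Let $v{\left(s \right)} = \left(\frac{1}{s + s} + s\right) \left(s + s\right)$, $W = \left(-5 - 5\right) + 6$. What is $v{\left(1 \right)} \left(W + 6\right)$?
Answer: $6$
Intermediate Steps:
$W = -4$ ($W = -10 + 6 = -4$)
$v{\left(s \right)} = 2 s \left(s + \frac{1}{2 s}\right)$ ($v{\left(s \right)} = \left(\frac{1}{2 s} + s\right) 2 s = \left(s + \frac{1}{2 s}\right) 2 s = 2 s \left(s + \frac{1}{2 s}\right)$)
$v{\left(1 \right)} \left(W + 6\right) = \left(1 + 2 \cdot 1^{2}\right) \left(-4 + 6\right) = \left(1 + 2 \cdot 1\right) 2 = \left(1 + 2\right) 2 = 3 \cdot 2 = 6$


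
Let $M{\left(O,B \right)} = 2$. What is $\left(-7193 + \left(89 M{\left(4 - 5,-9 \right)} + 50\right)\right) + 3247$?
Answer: $-3718$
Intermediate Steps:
$\left(-7193 + \left(89 M{\left(4 - 5,-9 \right)} + 50\right)\right) + 3247 = \left(-7193 + \left(89 \cdot 2 + 50\right)\right) + 3247 = \left(-7193 + \left(178 + 50\right)\right) + 3247 = \left(-7193 + 228\right) + 3247 = -6965 + 3247 = -3718$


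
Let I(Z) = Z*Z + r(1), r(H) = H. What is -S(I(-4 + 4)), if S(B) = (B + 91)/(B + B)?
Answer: -46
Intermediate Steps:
I(Z) = 1 + Z² (I(Z) = Z*Z + 1 = Z² + 1 = 1 + Z²)
S(B) = (91 + B)/(2*B) (S(B) = (91 + B)/((2*B)) = (91 + B)*(1/(2*B)) = (91 + B)/(2*B))
-S(I(-4 + 4)) = -(91 + (1 + (-4 + 4)²))/(2*(1 + (-4 + 4)²)) = -(91 + (1 + 0²))/(2*(1 + 0²)) = -(91 + (1 + 0))/(2*(1 + 0)) = -(91 + 1)/(2*1) = -92/2 = -1*46 = -46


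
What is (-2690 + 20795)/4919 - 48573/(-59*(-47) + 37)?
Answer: -188055537/13822390 ≈ -13.605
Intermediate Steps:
(-2690 + 20795)/4919 - 48573/(-59*(-47) + 37) = 18105*(1/4919) - 48573/(2773 + 37) = 18105/4919 - 48573/2810 = -188055537/13822390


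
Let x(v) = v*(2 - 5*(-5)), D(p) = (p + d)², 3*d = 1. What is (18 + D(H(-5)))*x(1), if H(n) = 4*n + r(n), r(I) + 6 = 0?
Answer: 18273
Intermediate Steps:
r(I) = -6 (r(I) = -6 + 0 = -6)
d = ⅓ (d = (⅓)*1 = ⅓ ≈ 0.33333)
H(n) = -6 + 4*n (H(n) = 4*n - 6 = -6 + 4*n)
D(p) = (⅓ + p)² (D(p) = (p + ⅓)² = (⅓ + p)²)
x(v) = 27*v (x(v) = v*(2 + 25) = v*27 = 27*v)
(18 + D(H(-5)))*x(1) = (18 + (1 + 3*(-6 + 4*(-5)))²/9)*(27*1) = (18 + (1 + 3*(-6 - 20))²/9)*27 = (18 + (1 + 3*(-26))²/9)*27 = (18 + (1 - 78)²/9)*27 = (18 + (⅑)*(-77)²)*27 = (18 + (⅑)*5929)*27 = (18 + 5929/9)*27 = (6091/9)*27 = 18273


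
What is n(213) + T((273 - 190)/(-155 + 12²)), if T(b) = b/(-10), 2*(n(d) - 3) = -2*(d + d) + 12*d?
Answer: 94133/110 ≈ 855.75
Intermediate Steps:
n(d) = 3 + 4*d (n(d) = 3 + (-2*(d + d) + 12*d)/2 = 3 + (-4*d + 12*d)/2 = 3 + (8*d)/2 = 3 + 4*d)
T(b) = -b/10
n(213) + T((273 - 190)/(-155 + 12²)) = (3 + 4*213) - (273 - 190)/(10*(-155 + 12²)) = (3 + 852) - 83/(10*(-155 + 144)) = 855 - 83/(10*(-11)) = 855 - 83*(-1)/(10*11) = 855 - ⅒*(-83/11) = 855 + 83/110 = 94133/110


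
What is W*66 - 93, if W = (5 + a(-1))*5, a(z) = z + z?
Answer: 897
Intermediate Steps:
a(z) = 2*z
W = 15 (W = (5 + 2*(-1))*5 = (5 - 2)*5 = 3*5 = 15)
W*66 - 93 = 15*66 - 93 = 990 - 93 = 897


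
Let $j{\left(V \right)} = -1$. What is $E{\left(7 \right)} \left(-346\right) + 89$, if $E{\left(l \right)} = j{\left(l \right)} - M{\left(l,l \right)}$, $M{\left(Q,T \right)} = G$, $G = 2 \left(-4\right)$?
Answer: $-2333$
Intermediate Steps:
$G = -8$
$M{\left(Q,T \right)} = -8$
$E{\left(l \right)} = 7$ ($E{\left(l \right)} = -1 - -8 = -1 + 8 = 7$)
$E{\left(7 \right)} \left(-346\right) + 89 = 7 \left(-346\right) + 89 = -2422 + 89 = -2333$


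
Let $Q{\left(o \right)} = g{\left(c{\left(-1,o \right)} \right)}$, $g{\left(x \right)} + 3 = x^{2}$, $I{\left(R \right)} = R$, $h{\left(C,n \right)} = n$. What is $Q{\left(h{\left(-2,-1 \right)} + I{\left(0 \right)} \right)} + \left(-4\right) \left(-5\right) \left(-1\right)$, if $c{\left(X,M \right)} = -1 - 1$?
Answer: $-19$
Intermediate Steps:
$c{\left(X,M \right)} = -2$ ($c{\left(X,M \right)} = -1 - 1 = -2$)
$g{\left(x \right)} = -3 + x^{2}$
$Q{\left(o \right)} = 1$ ($Q{\left(o \right)} = -3 + \left(-2\right)^{2} = -3 + 4 = 1$)
$Q{\left(h{\left(-2,-1 \right)} + I{\left(0 \right)} \right)} + \left(-4\right) \left(-5\right) \left(-1\right) = 1 + \left(-4\right) \left(-5\right) \left(-1\right) = 1 + 20 \left(-1\right) = 1 - 20 = -19$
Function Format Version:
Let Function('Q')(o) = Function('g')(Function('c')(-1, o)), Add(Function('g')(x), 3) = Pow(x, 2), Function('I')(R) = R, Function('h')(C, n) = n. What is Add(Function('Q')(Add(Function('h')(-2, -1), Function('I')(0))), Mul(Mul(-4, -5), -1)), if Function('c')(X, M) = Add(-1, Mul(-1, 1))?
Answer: -19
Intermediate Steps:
Function('c')(X, M) = -2 (Function('c')(X, M) = Add(-1, -1) = -2)
Function('g')(x) = Add(-3, Pow(x, 2))
Function('Q')(o) = 1 (Function('Q')(o) = Add(-3, Pow(-2, 2)) = Add(-3, 4) = 1)
Add(Function('Q')(Add(Function('h')(-2, -1), Function('I')(0))), Mul(Mul(-4, -5), -1)) = Add(1, Mul(Mul(-4, -5), -1)) = Add(1, Mul(20, -1)) = Add(1, -20) = -19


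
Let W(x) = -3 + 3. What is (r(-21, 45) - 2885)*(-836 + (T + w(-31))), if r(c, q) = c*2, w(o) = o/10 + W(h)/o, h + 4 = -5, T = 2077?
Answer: -36233333/10 ≈ -3.6233e+6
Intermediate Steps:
h = -9 (h = -4 - 5 = -9)
W(x) = 0
w(o) = o/10 (w(o) = o/10 + 0/o = o*(⅒) + 0 = o/10 + 0 = o/10)
r(c, q) = 2*c
(r(-21, 45) - 2885)*(-836 + (T + w(-31))) = (2*(-21) - 2885)*(-836 + (2077 + (⅒)*(-31))) = (-42 - 2885)*(-836 + (2077 - 31/10)) = -2927*(-836 + 20739/10) = -2927*12379/10 = -36233333/10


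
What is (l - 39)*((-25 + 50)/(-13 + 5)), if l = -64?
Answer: 2575/8 ≈ 321.88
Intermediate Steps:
(l - 39)*((-25 + 50)/(-13 + 5)) = (-64 - 39)*((-25 + 50)/(-13 + 5)) = -2575/(-8) = -2575*(-1)/8 = -103*(-25/8) = 2575/8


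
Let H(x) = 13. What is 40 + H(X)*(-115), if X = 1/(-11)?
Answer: -1455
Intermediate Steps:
X = -1/11 ≈ -0.090909
40 + H(X)*(-115) = 40 + 13*(-115) = 40 - 1495 = -1455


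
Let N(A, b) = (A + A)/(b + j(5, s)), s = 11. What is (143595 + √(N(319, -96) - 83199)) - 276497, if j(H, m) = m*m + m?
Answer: -132902 + I*√2994526/6 ≈ -1.329e+5 + 288.41*I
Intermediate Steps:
j(H, m) = m + m² (j(H, m) = m² + m = m + m²)
N(A, b) = 2*A/(132 + b) (N(A, b) = (A + A)/(b + 11*(1 + 11)) = (2*A)/(b + 11*12) = (2*A)/(b + 132) = (2*A)/(132 + b) = 2*A/(132 + b))
(143595 + √(N(319, -96) - 83199)) - 276497 = (143595 + √(2*319/(132 - 96) - 83199)) - 276497 = (143595 + √(2*319/36 - 83199)) - 276497 = (143595 + √(2*319*(1/36) - 83199)) - 276497 = (143595 + √(319/18 - 83199)) - 276497 = (143595 + √(-1497263/18)) - 276497 = (143595 + I*√2994526/6) - 276497 = -132902 + I*√2994526/6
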